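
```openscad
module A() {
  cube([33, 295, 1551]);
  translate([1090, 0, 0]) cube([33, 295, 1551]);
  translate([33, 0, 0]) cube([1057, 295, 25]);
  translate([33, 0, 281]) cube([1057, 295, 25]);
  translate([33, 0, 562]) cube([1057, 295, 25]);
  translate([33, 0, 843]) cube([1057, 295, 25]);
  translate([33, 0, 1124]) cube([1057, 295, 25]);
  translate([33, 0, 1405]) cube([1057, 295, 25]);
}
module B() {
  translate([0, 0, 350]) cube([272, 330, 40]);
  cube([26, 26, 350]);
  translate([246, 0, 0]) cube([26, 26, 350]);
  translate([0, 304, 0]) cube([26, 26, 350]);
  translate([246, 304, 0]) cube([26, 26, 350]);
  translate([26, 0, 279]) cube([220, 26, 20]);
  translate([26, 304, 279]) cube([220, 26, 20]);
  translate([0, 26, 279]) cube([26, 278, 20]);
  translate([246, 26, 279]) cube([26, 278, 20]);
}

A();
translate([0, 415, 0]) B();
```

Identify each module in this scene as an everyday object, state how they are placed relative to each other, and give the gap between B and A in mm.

The stool's nearest face is 120 mm from the bookshelf's +y face.

A is a bookshelf. B is a stool. The stool is on the floor beside the bookshelf on its +y side. The gap between the stool and the bookshelf is 120 mm.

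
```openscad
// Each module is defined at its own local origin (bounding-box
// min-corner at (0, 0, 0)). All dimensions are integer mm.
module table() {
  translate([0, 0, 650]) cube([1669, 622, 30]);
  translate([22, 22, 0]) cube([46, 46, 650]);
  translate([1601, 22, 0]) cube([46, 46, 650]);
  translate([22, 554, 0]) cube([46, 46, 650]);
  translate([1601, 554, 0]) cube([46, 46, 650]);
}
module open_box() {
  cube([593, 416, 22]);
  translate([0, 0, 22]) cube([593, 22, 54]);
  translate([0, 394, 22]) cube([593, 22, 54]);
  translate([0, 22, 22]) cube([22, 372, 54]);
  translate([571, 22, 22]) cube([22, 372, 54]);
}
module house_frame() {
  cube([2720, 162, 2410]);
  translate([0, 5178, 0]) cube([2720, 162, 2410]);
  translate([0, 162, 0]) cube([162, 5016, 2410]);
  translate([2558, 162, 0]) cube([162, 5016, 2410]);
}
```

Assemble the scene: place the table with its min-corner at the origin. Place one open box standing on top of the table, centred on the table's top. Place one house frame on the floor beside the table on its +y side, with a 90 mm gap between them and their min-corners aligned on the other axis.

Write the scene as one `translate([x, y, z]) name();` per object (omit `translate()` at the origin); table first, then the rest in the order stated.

table();
translate([538, 103, 680]) open_box();
translate([0, 712, 0]) house_frame();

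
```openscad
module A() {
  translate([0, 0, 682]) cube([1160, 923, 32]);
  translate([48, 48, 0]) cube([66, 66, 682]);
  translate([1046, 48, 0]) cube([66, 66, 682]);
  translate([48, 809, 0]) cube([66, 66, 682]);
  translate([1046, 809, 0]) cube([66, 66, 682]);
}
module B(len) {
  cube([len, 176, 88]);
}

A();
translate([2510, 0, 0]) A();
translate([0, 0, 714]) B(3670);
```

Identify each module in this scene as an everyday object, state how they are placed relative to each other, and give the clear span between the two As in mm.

Second table starts at x = 2510; first ends at x = 1160; clear span = 2510 − 1160 = 1350 mm.

A is a table. B is a beam. A beam spans the tops of two tables. The clear span between the two tables is 1350 mm.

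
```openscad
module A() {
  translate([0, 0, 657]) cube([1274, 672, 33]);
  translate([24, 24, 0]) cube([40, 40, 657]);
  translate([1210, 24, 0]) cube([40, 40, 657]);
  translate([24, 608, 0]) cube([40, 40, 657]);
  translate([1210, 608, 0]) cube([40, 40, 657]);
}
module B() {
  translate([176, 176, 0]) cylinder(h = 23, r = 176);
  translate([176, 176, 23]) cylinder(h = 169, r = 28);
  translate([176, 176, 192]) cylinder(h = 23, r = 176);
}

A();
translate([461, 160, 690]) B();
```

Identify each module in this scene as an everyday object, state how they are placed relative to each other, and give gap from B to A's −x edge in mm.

A is a table. B is a spool. The spool is on top of the table, centred. The gap from the spool to the table's −x edge is 461 mm.

The spool's min-x is at 461; the table's min-x is 0; gap = 461 mm.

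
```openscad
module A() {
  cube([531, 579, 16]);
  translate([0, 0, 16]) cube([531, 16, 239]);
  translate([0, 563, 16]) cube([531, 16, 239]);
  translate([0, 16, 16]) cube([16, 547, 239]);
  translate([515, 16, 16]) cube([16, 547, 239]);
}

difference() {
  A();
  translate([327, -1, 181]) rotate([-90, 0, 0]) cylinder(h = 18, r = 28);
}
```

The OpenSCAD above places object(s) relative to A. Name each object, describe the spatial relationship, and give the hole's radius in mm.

A is an open box. The open box has a circular hole through its front wall. The hole's radius is 28 mm.

The subtracted cylinder has r = 28 mm.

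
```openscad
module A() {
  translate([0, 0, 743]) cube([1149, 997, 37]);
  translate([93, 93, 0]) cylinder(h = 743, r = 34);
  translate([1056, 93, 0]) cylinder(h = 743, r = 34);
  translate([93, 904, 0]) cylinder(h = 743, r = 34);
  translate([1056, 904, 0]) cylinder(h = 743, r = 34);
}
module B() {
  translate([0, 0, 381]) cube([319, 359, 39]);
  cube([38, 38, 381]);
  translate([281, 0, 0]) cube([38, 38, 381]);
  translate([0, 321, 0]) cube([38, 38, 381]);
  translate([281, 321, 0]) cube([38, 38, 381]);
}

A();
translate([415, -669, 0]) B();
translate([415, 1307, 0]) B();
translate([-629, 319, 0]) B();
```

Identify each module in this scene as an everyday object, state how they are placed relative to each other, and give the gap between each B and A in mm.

A is a table. B is a stool. Three stools sit around the table at the −y, +y, −x sides. The gap between each stool and the table is 310 mm.

Each stool's nearest face is 310 mm from the table's bounding box.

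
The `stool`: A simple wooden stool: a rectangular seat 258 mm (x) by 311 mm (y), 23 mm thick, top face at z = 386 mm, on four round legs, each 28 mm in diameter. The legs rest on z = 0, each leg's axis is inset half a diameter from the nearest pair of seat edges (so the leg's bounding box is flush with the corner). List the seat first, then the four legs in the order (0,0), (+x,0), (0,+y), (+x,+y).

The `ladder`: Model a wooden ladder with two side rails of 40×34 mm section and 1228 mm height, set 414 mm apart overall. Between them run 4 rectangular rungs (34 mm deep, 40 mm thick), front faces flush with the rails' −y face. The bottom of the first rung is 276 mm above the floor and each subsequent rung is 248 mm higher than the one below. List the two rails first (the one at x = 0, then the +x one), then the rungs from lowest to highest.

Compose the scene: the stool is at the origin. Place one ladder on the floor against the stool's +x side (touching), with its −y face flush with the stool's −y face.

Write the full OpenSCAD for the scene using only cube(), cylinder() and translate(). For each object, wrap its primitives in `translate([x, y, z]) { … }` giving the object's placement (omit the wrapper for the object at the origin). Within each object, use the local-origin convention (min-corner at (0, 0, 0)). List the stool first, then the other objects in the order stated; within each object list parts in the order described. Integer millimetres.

translate([0, 0, 363]) cube([258, 311, 23]);
translate([14, 14, 0]) cylinder(h = 363, r = 14);
translate([244, 14, 0]) cylinder(h = 363, r = 14);
translate([14, 297, 0]) cylinder(h = 363, r = 14);
translate([244, 297, 0]) cylinder(h = 363, r = 14);
translate([258, 0, 0]) {
  cube([40, 34, 1228]);
  translate([374, 0, 0]) cube([40, 34, 1228]);
  translate([40, 0, 276]) cube([334, 34, 40]);
  translate([40, 0, 524]) cube([334, 34, 40]);
  translate([40, 0, 772]) cube([334, 34, 40]);
  translate([40, 0, 1020]) cube([334, 34, 40]);
}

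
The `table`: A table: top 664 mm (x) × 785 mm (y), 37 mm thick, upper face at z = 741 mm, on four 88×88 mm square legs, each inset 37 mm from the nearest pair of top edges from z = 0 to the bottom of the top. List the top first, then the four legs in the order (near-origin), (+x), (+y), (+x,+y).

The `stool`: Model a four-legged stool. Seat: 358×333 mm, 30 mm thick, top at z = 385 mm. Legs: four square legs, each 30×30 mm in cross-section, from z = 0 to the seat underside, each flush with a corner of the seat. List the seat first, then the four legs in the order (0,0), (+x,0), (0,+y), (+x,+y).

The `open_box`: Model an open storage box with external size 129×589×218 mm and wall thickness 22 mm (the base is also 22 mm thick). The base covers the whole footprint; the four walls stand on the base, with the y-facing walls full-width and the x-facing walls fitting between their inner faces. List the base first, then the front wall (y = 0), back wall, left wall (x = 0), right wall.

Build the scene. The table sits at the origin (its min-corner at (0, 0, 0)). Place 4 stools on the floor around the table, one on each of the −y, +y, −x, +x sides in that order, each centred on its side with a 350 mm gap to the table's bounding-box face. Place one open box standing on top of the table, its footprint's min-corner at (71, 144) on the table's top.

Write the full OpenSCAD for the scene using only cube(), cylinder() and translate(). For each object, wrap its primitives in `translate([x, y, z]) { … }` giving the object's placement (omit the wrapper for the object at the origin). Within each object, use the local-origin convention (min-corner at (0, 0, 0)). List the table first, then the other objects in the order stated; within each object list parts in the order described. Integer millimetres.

translate([0, 0, 704]) cube([664, 785, 37]);
translate([37, 37, 0]) cube([88, 88, 704]);
translate([539, 37, 0]) cube([88, 88, 704]);
translate([37, 660, 0]) cube([88, 88, 704]);
translate([539, 660, 0]) cube([88, 88, 704]);
translate([153, -683, 0]) {
  translate([0, 0, 355]) cube([358, 333, 30]);
  cube([30, 30, 355]);
  translate([328, 0, 0]) cube([30, 30, 355]);
  translate([0, 303, 0]) cube([30, 30, 355]);
  translate([328, 303, 0]) cube([30, 30, 355]);
}
translate([153, 1135, 0]) {
  translate([0, 0, 355]) cube([358, 333, 30]);
  cube([30, 30, 355]);
  translate([328, 0, 0]) cube([30, 30, 355]);
  translate([0, 303, 0]) cube([30, 30, 355]);
  translate([328, 303, 0]) cube([30, 30, 355]);
}
translate([-708, 226, 0]) {
  translate([0, 0, 355]) cube([358, 333, 30]);
  cube([30, 30, 355]);
  translate([328, 0, 0]) cube([30, 30, 355]);
  translate([0, 303, 0]) cube([30, 30, 355]);
  translate([328, 303, 0]) cube([30, 30, 355]);
}
translate([1014, 226, 0]) {
  translate([0, 0, 355]) cube([358, 333, 30]);
  cube([30, 30, 355]);
  translate([328, 0, 0]) cube([30, 30, 355]);
  translate([0, 303, 0]) cube([30, 30, 355]);
  translate([328, 303, 0]) cube([30, 30, 355]);
}
translate([71, 144, 741]) {
  cube([129, 589, 22]);
  translate([0, 0, 22]) cube([129, 22, 196]);
  translate([0, 567, 22]) cube([129, 22, 196]);
  translate([0, 22, 22]) cube([22, 545, 196]);
  translate([107, 22, 22]) cube([22, 545, 196]);
}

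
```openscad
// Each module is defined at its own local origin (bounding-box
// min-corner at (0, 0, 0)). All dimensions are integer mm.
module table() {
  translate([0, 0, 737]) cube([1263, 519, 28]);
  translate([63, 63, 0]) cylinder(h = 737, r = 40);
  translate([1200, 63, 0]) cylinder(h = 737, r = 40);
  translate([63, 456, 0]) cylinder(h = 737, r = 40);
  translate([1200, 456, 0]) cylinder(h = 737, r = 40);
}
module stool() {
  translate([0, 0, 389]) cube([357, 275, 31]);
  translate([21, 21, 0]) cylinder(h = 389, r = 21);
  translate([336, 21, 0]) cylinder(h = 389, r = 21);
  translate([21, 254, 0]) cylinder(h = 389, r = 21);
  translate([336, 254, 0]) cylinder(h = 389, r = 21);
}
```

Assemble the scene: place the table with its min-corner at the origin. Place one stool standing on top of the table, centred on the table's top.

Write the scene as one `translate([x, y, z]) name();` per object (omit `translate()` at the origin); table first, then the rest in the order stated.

table();
translate([453, 122, 765]) stool();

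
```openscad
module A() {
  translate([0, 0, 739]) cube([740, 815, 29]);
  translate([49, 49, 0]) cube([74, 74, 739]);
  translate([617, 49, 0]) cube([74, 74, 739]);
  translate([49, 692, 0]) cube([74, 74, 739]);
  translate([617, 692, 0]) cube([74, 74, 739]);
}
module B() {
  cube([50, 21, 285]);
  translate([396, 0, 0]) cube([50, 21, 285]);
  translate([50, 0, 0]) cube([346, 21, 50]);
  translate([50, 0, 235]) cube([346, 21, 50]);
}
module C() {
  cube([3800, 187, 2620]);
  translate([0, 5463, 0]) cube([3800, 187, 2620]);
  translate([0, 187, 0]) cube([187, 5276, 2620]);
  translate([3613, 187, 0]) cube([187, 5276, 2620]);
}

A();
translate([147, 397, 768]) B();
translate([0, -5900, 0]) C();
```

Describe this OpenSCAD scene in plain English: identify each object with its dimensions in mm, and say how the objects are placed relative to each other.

A is a table: top 740 mm (x) × 815 mm (y), 29 mm thick, upper face at z = 768 mm, on four 74×74 mm square legs, each inset 49 mm from the nearest pair of top edges, running from z = 0 to the bottom of the top.

B is a picture frame with a 346×185 mm rectangular opening (x by z) and a uniform 50 mm border on every side. Frame depth is 21 mm along y. It is built from two vertical stiles running the full outside height and two horizontal rails spanning the gap between the stiles.

C is the wall frame of a small rectangular building: four walls, each 2620 mm tall and 187 mm thick, enclosing a footprint 3800 mm (x) by 5650 mm (y) outside-to-outside, with no floor or roof. The front and back walls (the −y and +y sides) span the full width; the two side walls fit between them.

The picture frame is on top of the table, centred. The house frame is on the floor beside the table on its −y side.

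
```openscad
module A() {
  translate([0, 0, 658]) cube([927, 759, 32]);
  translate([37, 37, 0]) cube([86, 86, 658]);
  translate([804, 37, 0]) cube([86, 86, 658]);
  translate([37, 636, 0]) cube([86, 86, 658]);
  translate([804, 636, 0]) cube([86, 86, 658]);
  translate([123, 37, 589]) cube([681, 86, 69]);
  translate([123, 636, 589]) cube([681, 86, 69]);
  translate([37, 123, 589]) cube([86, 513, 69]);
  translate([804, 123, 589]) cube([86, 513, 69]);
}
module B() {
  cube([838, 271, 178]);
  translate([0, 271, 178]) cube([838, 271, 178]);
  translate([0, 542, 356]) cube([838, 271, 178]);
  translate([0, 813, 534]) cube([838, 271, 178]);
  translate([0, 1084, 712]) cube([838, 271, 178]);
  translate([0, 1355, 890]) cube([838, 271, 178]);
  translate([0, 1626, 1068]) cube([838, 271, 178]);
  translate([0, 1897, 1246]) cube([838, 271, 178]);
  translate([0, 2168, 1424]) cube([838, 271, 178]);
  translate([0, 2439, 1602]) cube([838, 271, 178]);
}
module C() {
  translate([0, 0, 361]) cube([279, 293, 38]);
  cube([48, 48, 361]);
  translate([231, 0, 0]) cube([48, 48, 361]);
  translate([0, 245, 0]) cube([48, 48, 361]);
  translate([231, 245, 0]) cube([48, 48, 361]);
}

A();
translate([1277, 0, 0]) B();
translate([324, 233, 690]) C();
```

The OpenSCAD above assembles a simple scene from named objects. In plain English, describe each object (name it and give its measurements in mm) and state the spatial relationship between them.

A is a table: top 927 mm (x) × 759 mm (y), 32 mm thick, upper face at z = 690 mm, on four 86×86 mm square legs, each inset 37 mm from the nearest pair of top edges, running from z = 0 to the bottom of the top. Four apron rails, 86 mm thick and 69 mm tall, run between adjacent legs with their top edges flush with the underside of the top and their outer faces flush with the legs' outer faces.

B is a straight staircase of 10 solid steps. Each step is 838 mm wide (x), 271 mm deep (y, the going) and 178 mm tall (the rise). The first step rests on the floor; each subsequent step sits one going further in +y and one rise higher in +z, directly behind and above the previous step with no overlap.

C is a simple wooden stool: a rectangular seat 279 mm (x) by 293 mm (y), 38 mm thick, top face at z = 399 mm, on four square legs, each 48×48 mm in cross-section. The legs rest on z = 0, each flush with a corner of the seat.

The staircase is on the floor beside the table on its +x side. The stool is on top of the table, centred.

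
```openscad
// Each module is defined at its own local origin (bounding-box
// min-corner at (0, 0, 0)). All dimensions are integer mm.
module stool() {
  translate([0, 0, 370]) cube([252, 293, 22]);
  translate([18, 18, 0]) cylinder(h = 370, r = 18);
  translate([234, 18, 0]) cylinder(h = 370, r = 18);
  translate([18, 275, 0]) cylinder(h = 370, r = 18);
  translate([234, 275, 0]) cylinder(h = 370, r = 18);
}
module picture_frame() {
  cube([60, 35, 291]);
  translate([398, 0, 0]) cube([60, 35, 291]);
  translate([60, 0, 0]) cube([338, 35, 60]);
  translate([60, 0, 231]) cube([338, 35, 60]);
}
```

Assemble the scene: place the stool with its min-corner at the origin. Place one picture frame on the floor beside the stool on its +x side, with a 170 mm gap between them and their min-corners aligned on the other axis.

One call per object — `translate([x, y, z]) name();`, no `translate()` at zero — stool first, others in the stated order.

stool();
translate([422, 0, 0]) picture_frame();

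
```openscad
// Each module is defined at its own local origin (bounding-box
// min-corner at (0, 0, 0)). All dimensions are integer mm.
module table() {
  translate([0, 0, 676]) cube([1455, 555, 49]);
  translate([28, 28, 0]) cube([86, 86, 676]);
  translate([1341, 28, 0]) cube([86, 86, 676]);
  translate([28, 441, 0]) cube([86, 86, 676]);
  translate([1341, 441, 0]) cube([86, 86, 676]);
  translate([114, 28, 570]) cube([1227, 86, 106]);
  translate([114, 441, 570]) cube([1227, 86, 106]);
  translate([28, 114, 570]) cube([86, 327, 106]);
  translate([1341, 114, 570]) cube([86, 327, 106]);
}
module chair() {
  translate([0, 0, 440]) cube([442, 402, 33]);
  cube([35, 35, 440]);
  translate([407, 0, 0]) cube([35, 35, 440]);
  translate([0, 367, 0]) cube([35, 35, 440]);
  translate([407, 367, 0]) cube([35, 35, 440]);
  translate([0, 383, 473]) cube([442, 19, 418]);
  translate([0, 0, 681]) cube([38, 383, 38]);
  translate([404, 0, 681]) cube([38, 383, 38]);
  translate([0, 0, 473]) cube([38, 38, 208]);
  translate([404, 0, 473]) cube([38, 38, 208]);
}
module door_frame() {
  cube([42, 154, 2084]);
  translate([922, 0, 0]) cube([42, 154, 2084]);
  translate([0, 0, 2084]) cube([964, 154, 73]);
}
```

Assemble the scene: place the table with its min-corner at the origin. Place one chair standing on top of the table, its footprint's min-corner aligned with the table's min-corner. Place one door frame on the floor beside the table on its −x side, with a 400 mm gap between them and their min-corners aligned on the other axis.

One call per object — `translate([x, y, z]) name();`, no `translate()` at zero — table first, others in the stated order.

table();
translate([0, 0, 725]) chair();
translate([-1364, 0, 0]) door_frame();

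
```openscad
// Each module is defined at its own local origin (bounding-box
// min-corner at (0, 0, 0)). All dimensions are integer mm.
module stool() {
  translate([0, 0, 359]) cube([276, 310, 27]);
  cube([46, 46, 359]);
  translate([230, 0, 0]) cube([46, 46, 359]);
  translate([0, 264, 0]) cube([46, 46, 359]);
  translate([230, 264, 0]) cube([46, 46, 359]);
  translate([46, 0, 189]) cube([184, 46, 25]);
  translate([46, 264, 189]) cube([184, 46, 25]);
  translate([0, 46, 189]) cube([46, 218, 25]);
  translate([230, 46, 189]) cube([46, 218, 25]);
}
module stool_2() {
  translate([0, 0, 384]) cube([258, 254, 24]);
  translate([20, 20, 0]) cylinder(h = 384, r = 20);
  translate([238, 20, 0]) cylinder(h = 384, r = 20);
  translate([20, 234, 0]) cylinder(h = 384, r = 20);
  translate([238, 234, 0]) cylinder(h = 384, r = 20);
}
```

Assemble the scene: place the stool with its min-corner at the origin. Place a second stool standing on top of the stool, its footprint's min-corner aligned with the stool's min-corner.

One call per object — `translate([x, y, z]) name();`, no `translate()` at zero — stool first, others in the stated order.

stool();
translate([0, 0, 386]) stool_2();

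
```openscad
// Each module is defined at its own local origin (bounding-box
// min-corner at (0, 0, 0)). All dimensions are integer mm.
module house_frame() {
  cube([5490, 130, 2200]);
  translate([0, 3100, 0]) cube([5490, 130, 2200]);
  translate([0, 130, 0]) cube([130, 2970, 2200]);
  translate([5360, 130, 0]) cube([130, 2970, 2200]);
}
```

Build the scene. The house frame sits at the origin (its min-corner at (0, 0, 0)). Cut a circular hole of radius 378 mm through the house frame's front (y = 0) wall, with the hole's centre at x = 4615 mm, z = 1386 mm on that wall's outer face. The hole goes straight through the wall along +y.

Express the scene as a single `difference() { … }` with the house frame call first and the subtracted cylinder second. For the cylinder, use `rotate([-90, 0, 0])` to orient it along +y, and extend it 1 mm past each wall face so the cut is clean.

difference() {
  house_frame();
  translate([4615, -1, 1386]) rotate([-90, 0, 0]) cylinder(h = 132, r = 378);
}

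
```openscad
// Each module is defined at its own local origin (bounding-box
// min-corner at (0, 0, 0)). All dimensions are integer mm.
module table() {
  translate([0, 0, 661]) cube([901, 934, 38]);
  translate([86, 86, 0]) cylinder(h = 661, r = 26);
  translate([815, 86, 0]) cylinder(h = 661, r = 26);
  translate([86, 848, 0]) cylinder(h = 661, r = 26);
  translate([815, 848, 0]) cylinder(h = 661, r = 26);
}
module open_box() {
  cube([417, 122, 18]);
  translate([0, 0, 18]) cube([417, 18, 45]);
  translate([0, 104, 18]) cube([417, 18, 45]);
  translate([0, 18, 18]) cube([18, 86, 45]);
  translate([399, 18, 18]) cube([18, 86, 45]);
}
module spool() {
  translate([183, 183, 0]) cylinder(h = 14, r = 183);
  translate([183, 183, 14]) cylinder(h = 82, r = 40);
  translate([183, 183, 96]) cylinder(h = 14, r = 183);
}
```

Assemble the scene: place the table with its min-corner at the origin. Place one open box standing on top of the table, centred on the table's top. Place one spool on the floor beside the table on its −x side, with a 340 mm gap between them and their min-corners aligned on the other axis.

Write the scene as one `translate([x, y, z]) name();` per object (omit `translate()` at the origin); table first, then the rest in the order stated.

table();
translate([242, 406, 699]) open_box();
translate([-706, 0, 0]) spool();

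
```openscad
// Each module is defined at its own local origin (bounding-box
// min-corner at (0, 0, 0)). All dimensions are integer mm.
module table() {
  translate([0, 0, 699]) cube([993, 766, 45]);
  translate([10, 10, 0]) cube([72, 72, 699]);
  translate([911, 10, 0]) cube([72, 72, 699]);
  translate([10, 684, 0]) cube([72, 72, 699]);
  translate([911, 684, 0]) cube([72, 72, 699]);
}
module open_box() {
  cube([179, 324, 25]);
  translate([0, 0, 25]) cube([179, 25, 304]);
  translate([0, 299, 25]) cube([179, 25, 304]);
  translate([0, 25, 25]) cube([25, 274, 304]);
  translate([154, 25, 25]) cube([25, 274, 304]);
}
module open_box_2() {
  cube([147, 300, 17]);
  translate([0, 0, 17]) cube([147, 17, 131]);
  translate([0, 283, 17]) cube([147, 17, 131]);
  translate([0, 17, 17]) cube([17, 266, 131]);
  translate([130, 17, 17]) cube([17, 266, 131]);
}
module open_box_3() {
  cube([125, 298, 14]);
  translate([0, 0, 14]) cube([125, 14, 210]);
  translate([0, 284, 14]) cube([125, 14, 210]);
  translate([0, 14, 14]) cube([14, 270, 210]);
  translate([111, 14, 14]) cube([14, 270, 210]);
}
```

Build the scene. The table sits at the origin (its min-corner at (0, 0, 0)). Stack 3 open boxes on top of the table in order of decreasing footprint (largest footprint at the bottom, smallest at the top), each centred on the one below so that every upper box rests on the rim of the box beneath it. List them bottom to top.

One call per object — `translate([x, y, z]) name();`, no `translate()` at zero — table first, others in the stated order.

table();
translate([407, 221, 744]) open_box();
translate([423, 233, 1073]) open_box_2();
translate([434, 234, 1221]) open_box_3();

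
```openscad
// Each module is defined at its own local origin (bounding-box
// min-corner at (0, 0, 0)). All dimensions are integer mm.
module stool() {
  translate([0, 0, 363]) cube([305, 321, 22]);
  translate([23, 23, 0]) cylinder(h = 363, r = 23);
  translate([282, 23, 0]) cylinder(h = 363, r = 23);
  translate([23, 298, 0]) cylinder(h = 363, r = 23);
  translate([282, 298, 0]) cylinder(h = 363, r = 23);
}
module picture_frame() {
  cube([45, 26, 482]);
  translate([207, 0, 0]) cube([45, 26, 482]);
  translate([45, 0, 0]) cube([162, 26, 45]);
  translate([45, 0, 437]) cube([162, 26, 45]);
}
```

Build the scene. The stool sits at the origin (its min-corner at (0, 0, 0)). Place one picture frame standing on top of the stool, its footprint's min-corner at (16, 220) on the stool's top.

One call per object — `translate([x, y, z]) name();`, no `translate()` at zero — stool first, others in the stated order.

stool();
translate([16, 220, 385]) picture_frame();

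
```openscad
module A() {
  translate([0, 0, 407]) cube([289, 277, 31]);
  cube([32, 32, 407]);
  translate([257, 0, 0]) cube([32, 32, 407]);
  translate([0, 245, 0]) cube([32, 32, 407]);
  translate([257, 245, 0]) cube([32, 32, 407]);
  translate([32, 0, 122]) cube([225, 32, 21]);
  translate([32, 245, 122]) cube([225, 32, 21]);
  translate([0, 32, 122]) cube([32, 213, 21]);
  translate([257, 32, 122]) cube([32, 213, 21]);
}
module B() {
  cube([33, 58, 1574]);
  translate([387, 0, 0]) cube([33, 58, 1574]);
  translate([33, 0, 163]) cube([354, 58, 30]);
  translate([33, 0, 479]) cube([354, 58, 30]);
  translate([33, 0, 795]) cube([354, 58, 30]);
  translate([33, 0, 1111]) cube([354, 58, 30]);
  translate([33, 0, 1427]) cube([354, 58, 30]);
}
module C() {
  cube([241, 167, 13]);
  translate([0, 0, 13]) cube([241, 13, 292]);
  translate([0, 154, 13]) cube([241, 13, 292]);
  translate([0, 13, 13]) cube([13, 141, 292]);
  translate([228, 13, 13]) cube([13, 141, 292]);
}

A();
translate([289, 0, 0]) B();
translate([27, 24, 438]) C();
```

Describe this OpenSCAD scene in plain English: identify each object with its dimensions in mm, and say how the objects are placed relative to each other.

A is a four-legged stool. The seat is a 289×277×31 mm slab whose top surface is at z = 438 mm; four square legs, each 32×32 mm in cross-section, run from the floor (z = 0) to the underside of the seat, each flush with a corner of the seat. Four stretchers, 32 mm wide and 21 mm tall, connect adjacent legs with their undersides at z = 122 mm, each running between the inner faces of the legs it joins and aligned with the legs' outer faces on the other axis.

B is a straight ladder. Two 33×58 mm vertical rails, 1574 mm tall, stand 420 mm apart (outside-to-outside) with their front faces coplanar on the −y side. 5 rungs, each 58 mm deep and 30 mm tall, span between the inner faces of the rails, front faces flush with the rails. The lowest rung's underside is at z = 163 mm and rungs are spaced 316 mm apart (underside to underside).

C is an open storage box with external size 241×167×305 mm and wall thickness 13 mm (the base is also 13 mm thick). The base covers the whole footprint; the four walls stand on the base, with the y-facing walls full-width and the x-facing walls fitting between their inner faces.

The ladder is against the stool's +x side, with their −y faces flush. The open box is on top of the stool.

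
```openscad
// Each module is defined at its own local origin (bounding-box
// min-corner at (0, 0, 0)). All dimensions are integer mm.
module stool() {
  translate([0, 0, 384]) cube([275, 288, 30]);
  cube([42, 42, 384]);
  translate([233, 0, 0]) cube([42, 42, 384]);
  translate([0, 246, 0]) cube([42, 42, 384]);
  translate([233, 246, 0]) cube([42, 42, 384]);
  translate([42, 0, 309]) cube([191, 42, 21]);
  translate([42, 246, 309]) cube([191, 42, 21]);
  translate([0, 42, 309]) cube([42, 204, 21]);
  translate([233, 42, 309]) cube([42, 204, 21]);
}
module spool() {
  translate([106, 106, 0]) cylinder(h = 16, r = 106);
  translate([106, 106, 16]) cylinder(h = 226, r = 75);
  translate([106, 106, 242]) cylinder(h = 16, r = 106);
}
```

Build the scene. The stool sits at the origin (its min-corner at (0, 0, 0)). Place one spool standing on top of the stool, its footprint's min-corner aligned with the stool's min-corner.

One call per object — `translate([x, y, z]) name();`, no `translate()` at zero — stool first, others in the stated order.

stool();
translate([0, 0, 414]) spool();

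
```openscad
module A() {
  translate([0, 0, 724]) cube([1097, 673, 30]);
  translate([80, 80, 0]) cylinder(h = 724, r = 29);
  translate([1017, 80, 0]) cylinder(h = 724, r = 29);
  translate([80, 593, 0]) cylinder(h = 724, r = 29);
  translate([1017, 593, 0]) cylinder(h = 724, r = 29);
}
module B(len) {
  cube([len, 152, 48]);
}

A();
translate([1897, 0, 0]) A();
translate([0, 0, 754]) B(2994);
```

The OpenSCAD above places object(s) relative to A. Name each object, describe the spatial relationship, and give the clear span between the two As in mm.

A is a table. B is a beam. A beam spans the tops of two tables. The clear span between the two tables is 800 mm.

Second table starts at x = 1897; first ends at x = 1097; clear span = 1897 − 1097 = 800 mm.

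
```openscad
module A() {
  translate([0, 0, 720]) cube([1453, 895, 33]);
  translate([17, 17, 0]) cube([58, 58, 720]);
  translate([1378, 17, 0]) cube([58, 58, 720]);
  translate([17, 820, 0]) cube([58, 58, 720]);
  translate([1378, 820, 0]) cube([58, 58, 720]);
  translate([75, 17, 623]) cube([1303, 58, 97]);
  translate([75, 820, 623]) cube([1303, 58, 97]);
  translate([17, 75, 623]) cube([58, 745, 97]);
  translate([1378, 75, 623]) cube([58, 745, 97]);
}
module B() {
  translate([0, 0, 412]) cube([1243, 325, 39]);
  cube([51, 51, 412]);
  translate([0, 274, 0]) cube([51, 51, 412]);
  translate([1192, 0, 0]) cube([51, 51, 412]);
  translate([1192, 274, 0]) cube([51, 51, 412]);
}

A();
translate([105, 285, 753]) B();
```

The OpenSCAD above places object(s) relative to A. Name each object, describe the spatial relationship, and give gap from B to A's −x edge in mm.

The bench's min-x is at 105; the table's min-x is 0; gap = 105 mm.

A is a table. B is a bench. The bench is on top of the table, centred. The gap from the bench to the table's −x edge is 105 mm.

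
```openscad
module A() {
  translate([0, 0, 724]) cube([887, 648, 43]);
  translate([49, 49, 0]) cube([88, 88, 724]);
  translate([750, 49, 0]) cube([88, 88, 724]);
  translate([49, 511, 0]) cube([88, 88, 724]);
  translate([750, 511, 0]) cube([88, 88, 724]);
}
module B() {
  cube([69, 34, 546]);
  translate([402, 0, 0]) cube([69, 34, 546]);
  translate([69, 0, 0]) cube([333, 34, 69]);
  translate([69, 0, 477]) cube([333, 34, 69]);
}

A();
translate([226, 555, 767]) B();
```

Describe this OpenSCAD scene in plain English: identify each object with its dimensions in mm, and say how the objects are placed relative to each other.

A is a table with a 887×648 mm rectangular top, 43 mm thick, top surface at z = 767 mm, supported by four 88×88 mm square legs, each inset 49 mm from the nearest pair of top edges, running from the floor.

B is a rectangular picture frame lying in the x–z plane (depth along y). The opening is 333 mm wide (x) by 408 mm tall (z), surrounded by a border 69 mm wide on all four sides. The frame is 34 mm deep and is made of two full-height vertical stiles with two horizontal rails fitted between them.

The picture frame is on top of the table.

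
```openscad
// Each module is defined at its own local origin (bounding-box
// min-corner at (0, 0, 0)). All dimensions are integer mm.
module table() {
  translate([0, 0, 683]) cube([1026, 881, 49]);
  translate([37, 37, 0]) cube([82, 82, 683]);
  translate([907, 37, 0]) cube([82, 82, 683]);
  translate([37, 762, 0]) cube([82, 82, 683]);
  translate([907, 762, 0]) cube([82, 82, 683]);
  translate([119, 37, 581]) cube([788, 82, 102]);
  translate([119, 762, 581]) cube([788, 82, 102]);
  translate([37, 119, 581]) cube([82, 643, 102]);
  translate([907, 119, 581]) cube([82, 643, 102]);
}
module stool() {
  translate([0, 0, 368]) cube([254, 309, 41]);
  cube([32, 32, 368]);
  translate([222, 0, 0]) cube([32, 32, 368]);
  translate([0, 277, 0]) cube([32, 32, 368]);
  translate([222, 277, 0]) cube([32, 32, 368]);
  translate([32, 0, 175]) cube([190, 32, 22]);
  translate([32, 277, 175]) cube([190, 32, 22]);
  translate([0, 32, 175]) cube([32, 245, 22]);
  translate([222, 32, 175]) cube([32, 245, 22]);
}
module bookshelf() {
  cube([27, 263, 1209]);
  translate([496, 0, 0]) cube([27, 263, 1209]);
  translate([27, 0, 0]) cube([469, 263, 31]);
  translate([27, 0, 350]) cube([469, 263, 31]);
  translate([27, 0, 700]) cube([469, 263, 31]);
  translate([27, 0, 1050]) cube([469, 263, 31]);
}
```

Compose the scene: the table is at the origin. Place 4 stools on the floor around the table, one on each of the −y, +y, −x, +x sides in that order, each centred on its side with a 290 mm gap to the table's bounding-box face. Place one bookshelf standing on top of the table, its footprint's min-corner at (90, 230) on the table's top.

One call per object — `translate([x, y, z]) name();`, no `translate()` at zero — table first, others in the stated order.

table();
translate([386, -599, 0]) stool();
translate([386, 1171, 0]) stool();
translate([-544, 286, 0]) stool();
translate([1316, 286, 0]) stool();
translate([90, 230, 732]) bookshelf();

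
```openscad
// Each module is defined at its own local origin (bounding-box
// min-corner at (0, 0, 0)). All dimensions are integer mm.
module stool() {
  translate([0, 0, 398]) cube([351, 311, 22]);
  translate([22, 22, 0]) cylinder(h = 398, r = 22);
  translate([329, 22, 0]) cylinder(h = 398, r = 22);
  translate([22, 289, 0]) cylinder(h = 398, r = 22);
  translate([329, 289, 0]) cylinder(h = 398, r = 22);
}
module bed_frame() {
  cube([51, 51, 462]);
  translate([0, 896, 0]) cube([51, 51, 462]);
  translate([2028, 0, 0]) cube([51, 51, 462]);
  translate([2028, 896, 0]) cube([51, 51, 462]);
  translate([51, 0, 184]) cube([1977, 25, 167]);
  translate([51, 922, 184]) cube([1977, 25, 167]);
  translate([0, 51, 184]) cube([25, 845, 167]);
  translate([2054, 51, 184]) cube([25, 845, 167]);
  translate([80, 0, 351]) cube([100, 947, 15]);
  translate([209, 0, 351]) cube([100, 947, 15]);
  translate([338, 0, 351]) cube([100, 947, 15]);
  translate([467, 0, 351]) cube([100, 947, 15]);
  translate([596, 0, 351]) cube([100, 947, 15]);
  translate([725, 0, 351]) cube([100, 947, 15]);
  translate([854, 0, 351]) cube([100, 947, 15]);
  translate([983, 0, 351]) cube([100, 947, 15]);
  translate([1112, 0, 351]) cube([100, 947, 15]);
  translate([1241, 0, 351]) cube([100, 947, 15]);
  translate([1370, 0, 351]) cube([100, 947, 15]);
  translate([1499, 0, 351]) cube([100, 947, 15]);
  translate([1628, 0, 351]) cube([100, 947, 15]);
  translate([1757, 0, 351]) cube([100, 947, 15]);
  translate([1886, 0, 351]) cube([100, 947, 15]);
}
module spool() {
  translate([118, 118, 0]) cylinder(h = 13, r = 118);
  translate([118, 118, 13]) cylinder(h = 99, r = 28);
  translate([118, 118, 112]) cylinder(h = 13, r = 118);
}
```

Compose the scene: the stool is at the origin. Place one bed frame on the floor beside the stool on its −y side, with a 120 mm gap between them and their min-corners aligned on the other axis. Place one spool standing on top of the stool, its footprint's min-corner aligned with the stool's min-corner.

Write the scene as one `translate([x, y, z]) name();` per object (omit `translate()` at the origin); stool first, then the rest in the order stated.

stool();
translate([0, -1067, 0]) bed_frame();
translate([0, 0, 420]) spool();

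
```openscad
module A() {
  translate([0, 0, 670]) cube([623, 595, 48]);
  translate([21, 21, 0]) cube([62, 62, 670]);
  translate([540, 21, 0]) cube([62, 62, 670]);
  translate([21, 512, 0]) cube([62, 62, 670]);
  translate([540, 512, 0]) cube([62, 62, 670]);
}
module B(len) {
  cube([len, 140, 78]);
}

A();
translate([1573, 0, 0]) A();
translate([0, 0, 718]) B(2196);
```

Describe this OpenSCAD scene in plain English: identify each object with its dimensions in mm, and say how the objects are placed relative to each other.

A is a table with a 623×595 mm rectangular top, 48 mm thick, top surface at z = 718 mm, supported by four 62×62 mm square legs, each inset 21 mm from the nearest pair of top edges, running from the floor.

B is a rectangular beam 2196 mm long (x), 140 mm deep (y), 78 mm thick (z).

The beam spans the tops of two tables placed 950 mm apart, resting at z = 718 mm.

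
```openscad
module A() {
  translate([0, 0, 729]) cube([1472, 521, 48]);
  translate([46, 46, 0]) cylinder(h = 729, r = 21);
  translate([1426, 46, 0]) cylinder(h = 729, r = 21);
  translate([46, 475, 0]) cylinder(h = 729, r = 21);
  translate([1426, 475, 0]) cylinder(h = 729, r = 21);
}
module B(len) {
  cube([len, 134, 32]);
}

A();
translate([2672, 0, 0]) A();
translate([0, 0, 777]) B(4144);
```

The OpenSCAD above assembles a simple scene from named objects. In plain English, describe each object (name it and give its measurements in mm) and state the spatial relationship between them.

A is a rectangular dining table. The top is 1472×521×48 mm with its upper surface at z = 777 mm. It stands on four round legs of 42 mm diameter, each leg's bounding box inset 25 mm from the nearest pair of top edges, running from the floor to the underside of the top.

B is a rectangular beam 4144 mm long (x), 134 mm deep (y), 32 mm thick (z).

The beam spans the tops of two tables placed 1200 mm apart, resting at z = 777 mm.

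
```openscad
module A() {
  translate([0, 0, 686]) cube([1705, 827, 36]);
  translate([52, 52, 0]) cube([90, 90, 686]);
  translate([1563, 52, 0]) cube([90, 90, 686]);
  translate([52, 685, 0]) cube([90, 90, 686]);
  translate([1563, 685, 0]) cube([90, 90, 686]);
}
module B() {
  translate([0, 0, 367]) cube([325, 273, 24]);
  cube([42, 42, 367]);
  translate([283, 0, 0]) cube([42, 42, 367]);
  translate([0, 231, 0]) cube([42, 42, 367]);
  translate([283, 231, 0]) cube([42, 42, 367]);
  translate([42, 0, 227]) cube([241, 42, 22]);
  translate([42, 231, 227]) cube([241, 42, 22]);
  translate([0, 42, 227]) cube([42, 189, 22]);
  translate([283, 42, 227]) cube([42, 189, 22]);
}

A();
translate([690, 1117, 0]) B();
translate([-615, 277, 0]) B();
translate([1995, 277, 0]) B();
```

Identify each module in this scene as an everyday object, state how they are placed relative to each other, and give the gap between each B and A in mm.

A is a table. B is a stool. Three stools sit around the table at the +y, −x, +x sides. The gap between each stool and the table is 290 mm.

Each stool's nearest face is 290 mm from the table's bounding box.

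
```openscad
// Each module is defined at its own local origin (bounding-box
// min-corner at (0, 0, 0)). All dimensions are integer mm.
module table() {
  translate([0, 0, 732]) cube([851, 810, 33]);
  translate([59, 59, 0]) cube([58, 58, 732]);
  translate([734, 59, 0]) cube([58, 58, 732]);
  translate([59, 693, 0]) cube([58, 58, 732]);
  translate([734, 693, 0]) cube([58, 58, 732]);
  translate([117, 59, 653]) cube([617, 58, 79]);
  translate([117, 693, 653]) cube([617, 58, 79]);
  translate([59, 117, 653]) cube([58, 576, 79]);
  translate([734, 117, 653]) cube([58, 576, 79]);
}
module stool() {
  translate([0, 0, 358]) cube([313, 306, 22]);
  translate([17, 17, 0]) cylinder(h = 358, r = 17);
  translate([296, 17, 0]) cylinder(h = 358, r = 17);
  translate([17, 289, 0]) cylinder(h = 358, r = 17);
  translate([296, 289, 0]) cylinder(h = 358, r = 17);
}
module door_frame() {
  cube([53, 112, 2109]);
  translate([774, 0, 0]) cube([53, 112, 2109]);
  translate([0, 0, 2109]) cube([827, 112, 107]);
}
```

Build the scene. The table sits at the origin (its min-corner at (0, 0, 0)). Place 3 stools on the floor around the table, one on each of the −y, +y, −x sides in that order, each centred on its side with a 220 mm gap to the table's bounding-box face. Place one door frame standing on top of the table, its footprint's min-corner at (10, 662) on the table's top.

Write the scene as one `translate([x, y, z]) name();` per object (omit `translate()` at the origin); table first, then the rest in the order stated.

table();
translate([269, -526, 0]) stool();
translate([269, 1030, 0]) stool();
translate([-533, 252, 0]) stool();
translate([10, 662, 765]) door_frame();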